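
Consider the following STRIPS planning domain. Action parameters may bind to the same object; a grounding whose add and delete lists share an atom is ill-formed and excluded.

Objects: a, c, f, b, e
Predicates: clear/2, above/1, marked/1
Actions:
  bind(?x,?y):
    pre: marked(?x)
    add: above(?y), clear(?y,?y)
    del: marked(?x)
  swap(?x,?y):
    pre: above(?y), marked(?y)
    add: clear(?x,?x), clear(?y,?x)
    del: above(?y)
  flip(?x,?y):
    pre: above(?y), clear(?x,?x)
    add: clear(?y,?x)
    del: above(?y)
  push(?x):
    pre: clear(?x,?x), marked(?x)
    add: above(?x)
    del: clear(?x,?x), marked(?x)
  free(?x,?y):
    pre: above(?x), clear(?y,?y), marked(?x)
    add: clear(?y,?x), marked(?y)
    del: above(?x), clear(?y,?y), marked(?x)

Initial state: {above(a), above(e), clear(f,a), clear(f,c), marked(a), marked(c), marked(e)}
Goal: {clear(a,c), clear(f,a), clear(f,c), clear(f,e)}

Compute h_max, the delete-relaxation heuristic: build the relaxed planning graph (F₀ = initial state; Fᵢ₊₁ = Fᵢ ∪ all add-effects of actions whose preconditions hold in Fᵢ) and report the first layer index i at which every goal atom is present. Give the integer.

F0 = init (7 atoms)
F1 = F0 ∪ {above(b), above(c), above(f), clear(a,a), clear(a,b), clear(a,c), clear(a,e), clear(a,f), clear(b,b), clear(c,c), clear(e,a), clear(e,b), clear(e,c), clear(e,e), clear(e,f), clear(f,f)}  (23 atoms)
F2 = F1 ∪ {clear(b,a), clear(b,c), clear(b,e), clear(b,f), clear(c,a), clear(c,b), clear(c,e), clear(c,f), clear(f,b), clear(f,e), marked(b), marked(f)}  (35 atoms)
goal ⊆ F2  ⇒  h_max = 2

2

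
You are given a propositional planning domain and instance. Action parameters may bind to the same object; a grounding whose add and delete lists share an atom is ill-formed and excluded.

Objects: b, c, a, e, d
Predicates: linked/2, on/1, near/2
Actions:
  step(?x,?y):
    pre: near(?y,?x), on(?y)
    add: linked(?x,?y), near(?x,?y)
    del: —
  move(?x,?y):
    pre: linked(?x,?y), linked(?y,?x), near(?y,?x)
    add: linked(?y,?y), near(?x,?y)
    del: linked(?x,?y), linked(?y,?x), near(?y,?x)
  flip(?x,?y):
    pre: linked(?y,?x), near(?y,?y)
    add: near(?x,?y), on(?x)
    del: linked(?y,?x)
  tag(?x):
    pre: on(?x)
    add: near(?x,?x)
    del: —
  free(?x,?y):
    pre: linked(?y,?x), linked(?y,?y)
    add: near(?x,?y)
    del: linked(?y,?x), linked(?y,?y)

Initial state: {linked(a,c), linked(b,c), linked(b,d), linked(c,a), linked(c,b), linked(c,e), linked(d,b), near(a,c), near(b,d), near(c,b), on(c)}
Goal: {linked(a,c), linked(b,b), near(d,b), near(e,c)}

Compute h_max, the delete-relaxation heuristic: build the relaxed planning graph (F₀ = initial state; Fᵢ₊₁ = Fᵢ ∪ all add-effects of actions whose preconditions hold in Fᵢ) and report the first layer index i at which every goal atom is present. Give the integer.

F0 = init (11 atoms)
F1 = F0 ∪ {linked(a,a), linked(b,b), linked(c,c), near(b,c), near(c,a), near(c,c), near(d,b)}  (18 atoms)
F2 = F1 ∪ {linked(d,d), near(a,a), near(b,b), near(e,c), on(a), on(b), on(e)}  (25 atoms)
goal ⊆ F2  ⇒  h_max = 2

2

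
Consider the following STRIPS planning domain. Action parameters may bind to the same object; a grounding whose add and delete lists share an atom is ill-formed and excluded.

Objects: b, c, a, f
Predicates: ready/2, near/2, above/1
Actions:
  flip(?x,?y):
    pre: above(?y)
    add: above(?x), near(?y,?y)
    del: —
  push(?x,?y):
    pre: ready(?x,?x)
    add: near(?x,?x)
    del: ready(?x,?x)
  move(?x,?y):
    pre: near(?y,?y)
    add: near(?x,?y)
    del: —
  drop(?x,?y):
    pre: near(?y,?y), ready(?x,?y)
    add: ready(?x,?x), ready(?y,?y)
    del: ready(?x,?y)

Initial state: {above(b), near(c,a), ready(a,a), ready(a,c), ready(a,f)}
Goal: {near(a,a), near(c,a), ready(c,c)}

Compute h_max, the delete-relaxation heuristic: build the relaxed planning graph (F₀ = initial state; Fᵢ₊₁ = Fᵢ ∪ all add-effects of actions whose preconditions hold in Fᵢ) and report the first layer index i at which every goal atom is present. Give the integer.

3

F0 = init (5 atoms)
F1 = F0 ∪ {above(a), above(c), above(f), near(a,a), near(b,b)}  (10 atoms)
F2 = F1 ∪ {near(a,b), near(b,a), near(c,b), near(c,c), near(f,a), near(f,b), near(f,f)}  (17 atoms)
F3 = F2 ∪ {near(a,c), near(a,f), near(b,c), near(b,f), near(c,f), near(f,c), ready(c,c), ready(f,f)}  (25 atoms)
goal ⊆ F3  ⇒  h_max = 3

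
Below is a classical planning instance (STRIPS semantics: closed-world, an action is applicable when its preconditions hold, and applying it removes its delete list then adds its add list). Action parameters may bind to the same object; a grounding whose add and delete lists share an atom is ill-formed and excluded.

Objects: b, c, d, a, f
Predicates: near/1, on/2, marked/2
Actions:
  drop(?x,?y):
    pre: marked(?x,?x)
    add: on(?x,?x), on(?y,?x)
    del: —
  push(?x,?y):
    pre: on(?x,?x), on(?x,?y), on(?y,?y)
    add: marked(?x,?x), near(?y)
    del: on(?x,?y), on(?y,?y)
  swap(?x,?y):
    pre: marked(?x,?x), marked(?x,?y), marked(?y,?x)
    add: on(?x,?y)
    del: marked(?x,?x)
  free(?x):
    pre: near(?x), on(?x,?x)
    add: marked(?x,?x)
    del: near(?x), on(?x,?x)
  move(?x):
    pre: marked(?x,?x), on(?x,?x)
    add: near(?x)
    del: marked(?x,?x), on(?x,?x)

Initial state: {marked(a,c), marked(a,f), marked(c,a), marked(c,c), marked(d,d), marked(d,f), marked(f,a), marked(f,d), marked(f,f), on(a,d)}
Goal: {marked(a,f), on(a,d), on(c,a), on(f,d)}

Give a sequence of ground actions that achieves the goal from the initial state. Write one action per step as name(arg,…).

drop(d,f); swap(c,a)

1. drop(d,f)  →  {marked(a,c), marked(a,f), marked(c,a), marked(c,c), marked(d,d), marked(d,f), marked(f,a), marked(f,d), marked(f,f), on(a,d), on(d,d), on(f,d)}
2. swap(c,a)  →  {marked(a,c), marked(a,f), marked(c,a), marked(d,d), marked(d,f), marked(f,a), marked(f,d), marked(f,f), on(a,d), on(c,a), on(d,d), on(f,d)}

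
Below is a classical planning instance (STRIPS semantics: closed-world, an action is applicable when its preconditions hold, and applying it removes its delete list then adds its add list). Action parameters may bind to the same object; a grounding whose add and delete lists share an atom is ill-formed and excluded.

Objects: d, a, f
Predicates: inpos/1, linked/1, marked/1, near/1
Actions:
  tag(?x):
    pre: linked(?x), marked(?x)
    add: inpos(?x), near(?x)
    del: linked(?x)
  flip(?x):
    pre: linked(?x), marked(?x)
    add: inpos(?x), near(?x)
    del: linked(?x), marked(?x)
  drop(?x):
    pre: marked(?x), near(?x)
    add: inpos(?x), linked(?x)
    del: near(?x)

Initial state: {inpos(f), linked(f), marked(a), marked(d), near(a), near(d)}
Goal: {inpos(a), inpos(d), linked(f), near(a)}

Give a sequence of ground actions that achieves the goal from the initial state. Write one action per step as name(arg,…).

1. drop(d)  →  {inpos(d), inpos(f), linked(d), linked(f), marked(a), marked(d), near(a)}
2. drop(a)  →  {inpos(a), inpos(d), inpos(f), linked(a), linked(d), linked(f), marked(a), marked(d)}
3. tag(a)  →  {inpos(a), inpos(d), inpos(f), linked(d), linked(f), marked(a), marked(d), near(a)}

drop(d); drop(a); tag(a)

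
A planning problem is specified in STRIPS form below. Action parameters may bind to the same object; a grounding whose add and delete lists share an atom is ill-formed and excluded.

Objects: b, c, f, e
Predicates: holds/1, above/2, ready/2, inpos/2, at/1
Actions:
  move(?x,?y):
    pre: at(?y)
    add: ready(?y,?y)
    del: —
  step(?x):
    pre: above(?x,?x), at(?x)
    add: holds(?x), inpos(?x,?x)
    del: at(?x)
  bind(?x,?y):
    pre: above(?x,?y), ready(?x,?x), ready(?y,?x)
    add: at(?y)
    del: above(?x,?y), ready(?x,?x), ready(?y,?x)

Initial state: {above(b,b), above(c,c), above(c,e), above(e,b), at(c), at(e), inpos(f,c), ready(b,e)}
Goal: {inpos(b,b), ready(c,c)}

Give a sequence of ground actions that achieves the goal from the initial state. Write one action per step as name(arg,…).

1. move(b,c)  →  {above(b,b), above(c,c), above(c,e), above(e,b), at(c), at(e), inpos(f,c), ready(b,e), ready(c,c)}
2. move(b,e)  →  {above(b,b), above(c,c), above(c,e), above(e,b), at(c), at(e), inpos(f,c), ready(b,e), ready(c,c), ready(e,e)}
3. bind(e,b)  →  {above(b,b), above(c,c), above(c,e), at(b), at(c), at(e), inpos(f,c), ready(c,c)}
4. step(b)  →  {above(b,b), above(c,c), above(c,e), at(c), at(e), holds(b), inpos(b,b), inpos(f,c), ready(c,c)}

move(b,c); move(b,e); bind(e,b); step(b)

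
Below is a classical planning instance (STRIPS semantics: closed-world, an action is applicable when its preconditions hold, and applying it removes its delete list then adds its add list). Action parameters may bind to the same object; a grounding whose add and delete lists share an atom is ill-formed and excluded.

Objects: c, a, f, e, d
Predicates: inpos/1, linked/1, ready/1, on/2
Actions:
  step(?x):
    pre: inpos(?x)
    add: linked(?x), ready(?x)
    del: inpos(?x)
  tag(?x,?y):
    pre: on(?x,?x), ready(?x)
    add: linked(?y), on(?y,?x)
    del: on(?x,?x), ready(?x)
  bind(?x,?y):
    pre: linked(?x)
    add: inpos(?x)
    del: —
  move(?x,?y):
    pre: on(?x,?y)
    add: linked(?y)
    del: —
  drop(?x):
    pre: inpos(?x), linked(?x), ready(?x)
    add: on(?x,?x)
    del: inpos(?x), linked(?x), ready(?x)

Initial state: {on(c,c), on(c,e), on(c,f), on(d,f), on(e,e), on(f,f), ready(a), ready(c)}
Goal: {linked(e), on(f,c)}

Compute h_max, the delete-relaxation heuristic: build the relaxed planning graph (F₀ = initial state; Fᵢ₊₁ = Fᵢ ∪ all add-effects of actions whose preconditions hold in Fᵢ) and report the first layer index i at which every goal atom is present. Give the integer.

F0 = init (8 atoms)
F1 = F0 ∪ {linked(a), linked(c), linked(d), linked(e), linked(f), on(a,c), on(d,c), on(e,c), on(f,c)}  (17 atoms)
goal ⊆ F1  ⇒  h_max = 1

1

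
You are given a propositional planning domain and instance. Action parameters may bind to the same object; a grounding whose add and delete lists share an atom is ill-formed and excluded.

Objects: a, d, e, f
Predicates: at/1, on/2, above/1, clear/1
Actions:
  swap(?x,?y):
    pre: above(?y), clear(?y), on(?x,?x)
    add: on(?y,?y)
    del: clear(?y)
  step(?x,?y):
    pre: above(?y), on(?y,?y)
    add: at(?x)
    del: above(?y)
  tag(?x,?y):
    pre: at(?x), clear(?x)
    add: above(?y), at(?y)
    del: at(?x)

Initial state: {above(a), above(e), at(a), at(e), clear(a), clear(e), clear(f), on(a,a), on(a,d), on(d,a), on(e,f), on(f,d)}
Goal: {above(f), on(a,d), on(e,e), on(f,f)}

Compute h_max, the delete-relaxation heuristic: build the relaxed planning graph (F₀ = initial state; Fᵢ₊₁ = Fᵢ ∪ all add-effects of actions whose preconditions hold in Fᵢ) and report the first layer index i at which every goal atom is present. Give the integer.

2

F0 = init (12 atoms)
F1 = F0 ∪ {above(d), above(f), at(d), at(f), on(e,e)}  (17 atoms)
F2 = F1 ∪ {on(f,f)}  (18 atoms)
goal ⊆ F2  ⇒  h_max = 2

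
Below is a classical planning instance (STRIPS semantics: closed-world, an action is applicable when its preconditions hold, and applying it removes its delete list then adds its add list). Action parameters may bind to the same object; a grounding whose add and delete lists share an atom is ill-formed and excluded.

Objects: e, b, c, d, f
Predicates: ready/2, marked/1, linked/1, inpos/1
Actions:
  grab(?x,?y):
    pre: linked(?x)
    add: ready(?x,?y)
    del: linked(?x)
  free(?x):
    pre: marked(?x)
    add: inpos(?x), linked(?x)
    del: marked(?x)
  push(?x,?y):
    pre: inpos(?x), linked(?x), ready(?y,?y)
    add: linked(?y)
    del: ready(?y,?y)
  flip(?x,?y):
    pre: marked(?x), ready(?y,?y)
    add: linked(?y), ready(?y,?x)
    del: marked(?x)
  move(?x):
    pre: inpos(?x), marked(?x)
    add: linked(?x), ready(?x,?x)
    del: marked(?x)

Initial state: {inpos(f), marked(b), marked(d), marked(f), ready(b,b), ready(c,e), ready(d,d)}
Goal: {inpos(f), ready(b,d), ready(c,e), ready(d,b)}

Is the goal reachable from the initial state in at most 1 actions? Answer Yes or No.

1. flip(b,d)  →  {inpos(f), linked(d), marked(d), marked(f), ready(b,b), ready(c,e), ready(d,b), ready(d,d)}
2. flip(d,b)  →  {inpos(f), linked(b), linked(d), marked(f), ready(b,b), ready(b,d), ready(c,e), ready(d,b), ready(d,d)}
optimal plan length = 2; 2 > 1

No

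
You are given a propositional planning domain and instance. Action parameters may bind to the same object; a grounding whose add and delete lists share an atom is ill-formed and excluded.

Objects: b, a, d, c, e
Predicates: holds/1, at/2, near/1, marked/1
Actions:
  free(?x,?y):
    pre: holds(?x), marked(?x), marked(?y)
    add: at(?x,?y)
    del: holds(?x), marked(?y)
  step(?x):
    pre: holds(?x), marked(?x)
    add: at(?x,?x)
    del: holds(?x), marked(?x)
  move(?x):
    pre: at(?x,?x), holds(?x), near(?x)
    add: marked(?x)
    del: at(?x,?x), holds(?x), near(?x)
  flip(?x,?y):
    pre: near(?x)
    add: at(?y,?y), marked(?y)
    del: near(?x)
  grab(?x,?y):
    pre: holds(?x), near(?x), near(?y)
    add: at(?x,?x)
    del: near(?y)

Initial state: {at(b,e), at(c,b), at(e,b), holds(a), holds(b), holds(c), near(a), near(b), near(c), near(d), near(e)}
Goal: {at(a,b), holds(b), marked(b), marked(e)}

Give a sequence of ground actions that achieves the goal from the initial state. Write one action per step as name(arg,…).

1. flip(b,b)  →  {at(b,b), at(b,e), at(c,b), at(e,b), holds(a), holds(b), holds(c), marked(b), near(a), near(c), near(d), near(e)}
2. flip(a,a)  →  {at(a,a), at(b,b), at(b,e), at(c,b), at(e,b), holds(a), holds(b), holds(c), marked(a), marked(b), near(c), near(d), near(e)}
3. free(a,b)  →  {at(a,a), at(a,b), at(b,b), at(b,e), at(c,b), at(e,b), holds(b), holds(c), marked(a), near(c), near(d), near(e)}
4. flip(d,b)  →  {at(a,a), at(a,b), at(b,b), at(b,e), at(c,b), at(e,b), holds(b), holds(c), marked(a), marked(b), near(c), near(e)}
5. flip(c,e)  →  {at(a,a), at(a,b), at(b,b), at(b,e), at(c,b), at(e,b), at(e,e), holds(b), holds(c), marked(a), marked(b), marked(e), near(e)}

flip(b,b); flip(a,a); free(a,b); flip(d,b); flip(c,e)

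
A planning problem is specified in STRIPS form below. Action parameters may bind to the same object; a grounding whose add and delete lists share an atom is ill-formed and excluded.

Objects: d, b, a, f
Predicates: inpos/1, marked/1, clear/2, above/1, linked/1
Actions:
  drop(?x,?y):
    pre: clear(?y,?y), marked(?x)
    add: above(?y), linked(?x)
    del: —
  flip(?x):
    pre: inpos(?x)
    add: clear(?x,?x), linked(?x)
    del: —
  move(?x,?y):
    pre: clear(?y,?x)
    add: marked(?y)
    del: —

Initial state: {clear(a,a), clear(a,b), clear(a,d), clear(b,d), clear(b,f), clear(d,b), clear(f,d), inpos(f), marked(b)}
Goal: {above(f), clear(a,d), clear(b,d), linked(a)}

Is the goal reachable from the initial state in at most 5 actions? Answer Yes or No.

1. flip(f)  →  {clear(a,a), clear(a,b), clear(a,d), clear(b,d), clear(b,f), clear(d,b), clear(f,d), clear(f,f), inpos(f), linked(f), marked(b)}
2. move(d,a)  →  {clear(a,a), clear(a,b), clear(a,d), clear(b,d), clear(b,f), clear(d,b), clear(f,d), clear(f,f), inpos(f), linked(f), marked(a), marked(b)}
3. drop(a,f)  →  {above(f), clear(a,a), clear(a,b), clear(a,d), clear(b,d), clear(b,f), clear(d,b), clear(f,d), clear(f,f), inpos(f), linked(a), linked(f), marked(a), marked(b)}
optimal plan length = 3; 3 ≤ 5

Yes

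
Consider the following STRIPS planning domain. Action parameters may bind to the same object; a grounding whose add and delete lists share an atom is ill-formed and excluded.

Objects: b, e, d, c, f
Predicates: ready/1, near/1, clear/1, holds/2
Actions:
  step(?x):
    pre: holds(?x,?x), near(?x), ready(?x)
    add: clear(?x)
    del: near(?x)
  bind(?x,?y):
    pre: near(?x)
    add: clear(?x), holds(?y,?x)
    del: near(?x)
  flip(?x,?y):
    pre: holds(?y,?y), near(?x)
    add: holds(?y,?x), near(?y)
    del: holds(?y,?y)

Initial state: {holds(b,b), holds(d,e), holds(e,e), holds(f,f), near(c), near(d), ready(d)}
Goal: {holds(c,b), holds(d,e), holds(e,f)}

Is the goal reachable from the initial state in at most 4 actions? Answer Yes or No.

Yes

1. flip(d,b)  →  {holds(b,d), holds(d,e), holds(e,e), holds(f,f), near(b), near(c), near(d), ready(d)}
2. bind(b,c)  →  {clear(b), holds(b,d), holds(c,b), holds(d,e), holds(e,e), holds(f,f), near(c), near(d), ready(d)}
3. flip(d,f)  →  {clear(b), holds(b,d), holds(c,b), holds(d,e), holds(e,e), holds(f,d), near(c), near(d), near(f), ready(d)}
4. bind(f,e)  →  {clear(b), clear(f), holds(b,d), holds(c,b), holds(d,e), holds(e,e), holds(e,f), holds(f,d), near(c), near(d), ready(d)}
optimal plan length = 4; 4 ≤ 4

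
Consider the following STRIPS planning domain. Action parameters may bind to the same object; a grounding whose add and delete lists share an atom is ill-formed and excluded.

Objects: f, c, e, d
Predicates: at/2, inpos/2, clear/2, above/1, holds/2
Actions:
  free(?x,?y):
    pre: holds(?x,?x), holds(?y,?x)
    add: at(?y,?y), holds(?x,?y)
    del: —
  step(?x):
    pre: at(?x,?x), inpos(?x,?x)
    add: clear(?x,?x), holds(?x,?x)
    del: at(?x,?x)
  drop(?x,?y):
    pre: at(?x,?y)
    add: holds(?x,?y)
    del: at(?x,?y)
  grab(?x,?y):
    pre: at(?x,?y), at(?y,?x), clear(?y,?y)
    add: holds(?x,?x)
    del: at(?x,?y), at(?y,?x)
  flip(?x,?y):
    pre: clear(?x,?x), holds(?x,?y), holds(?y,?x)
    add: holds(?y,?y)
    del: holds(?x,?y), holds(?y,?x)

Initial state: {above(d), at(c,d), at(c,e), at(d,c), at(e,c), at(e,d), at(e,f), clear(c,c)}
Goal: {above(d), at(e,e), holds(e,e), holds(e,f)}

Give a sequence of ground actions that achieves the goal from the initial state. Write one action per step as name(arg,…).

drop(e,f); grab(e,c); free(e,e)

1. drop(e,f)  →  {above(d), at(c,d), at(c,e), at(d,c), at(e,c), at(e,d), clear(c,c), holds(e,f)}
2. grab(e,c)  →  {above(d), at(c,d), at(d,c), at(e,d), clear(c,c), holds(e,e), holds(e,f)}
3. free(e,e)  →  {above(d), at(c,d), at(d,c), at(e,d), at(e,e), clear(c,c), holds(e,e), holds(e,f)}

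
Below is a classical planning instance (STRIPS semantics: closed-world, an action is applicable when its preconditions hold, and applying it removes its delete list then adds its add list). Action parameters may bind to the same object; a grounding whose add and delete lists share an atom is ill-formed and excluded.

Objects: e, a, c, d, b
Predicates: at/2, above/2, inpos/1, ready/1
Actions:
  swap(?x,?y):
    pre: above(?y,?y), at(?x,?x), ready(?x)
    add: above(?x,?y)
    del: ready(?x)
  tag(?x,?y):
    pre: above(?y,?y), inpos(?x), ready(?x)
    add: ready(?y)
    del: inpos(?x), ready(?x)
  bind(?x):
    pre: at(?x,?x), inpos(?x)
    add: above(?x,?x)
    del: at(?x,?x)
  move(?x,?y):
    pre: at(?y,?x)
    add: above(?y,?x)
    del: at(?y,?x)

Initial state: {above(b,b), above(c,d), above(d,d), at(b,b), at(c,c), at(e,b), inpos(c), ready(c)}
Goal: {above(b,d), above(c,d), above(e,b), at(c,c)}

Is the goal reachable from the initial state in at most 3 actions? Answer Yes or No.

1. tag(c,b)  →  {above(b,b), above(c,d), above(d,d), at(b,b), at(c,c), at(e,b), ready(b)}
2. swap(b,d)  →  {above(b,b), above(b,d), above(c,d), above(d,d), at(b,b), at(c,c), at(e,b)}
3. move(b,e)  →  {above(b,b), above(b,d), above(c,d), above(d,d), above(e,b), at(b,b), at(c,c)}
optimal plan length = 3; 3 ≤ 3

Yes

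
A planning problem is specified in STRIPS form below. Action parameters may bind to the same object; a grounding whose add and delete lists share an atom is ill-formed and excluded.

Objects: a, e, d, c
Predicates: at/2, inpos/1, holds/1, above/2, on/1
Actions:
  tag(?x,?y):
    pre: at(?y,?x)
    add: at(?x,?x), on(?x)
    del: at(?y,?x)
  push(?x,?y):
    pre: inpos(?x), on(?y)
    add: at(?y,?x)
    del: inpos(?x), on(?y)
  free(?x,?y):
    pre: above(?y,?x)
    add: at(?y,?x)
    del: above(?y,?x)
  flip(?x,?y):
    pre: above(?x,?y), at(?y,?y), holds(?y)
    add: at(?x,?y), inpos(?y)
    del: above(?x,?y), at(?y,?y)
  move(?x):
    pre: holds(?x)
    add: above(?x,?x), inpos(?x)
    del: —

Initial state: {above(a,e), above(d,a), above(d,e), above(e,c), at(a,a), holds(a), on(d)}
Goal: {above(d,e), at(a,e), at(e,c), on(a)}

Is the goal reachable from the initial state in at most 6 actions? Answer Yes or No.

1. free(a,d)  →  {above(a,e), above(d,e), above(e,c), at(a,a), at(d,a), holds(a), on(d)}
2. tag(a,d)  →  {above(a,e), above(d,e), above(e,c), at(a,a), holds(a), on(a), on(d)}
3. free(e,a)  →  {above(d,e), above(e,c), at(a,a), at(a,e), holds(a), on(a), on(d)}
4. free(c,e)  →  {above(d,e), at(a,a), at(a,e), at(e,c), holds(a), on(a), on(d)}
optimal plan length = 4; 4 ≤ 6

Yes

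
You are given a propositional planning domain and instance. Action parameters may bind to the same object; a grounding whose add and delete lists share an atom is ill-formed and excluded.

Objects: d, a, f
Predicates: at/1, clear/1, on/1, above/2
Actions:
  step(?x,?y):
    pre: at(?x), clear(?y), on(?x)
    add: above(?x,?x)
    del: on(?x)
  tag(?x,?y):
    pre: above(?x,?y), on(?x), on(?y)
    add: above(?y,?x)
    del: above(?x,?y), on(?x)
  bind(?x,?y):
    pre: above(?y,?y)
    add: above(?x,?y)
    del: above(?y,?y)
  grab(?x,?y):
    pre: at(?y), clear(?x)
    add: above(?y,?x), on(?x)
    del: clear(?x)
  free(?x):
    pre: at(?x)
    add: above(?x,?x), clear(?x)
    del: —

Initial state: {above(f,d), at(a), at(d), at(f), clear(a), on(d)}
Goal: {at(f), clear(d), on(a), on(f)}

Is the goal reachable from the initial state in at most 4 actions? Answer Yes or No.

1. grab(a,d)  →  {above(d,a), above(f,d), at(a), at(d), at(f), on(a), on(d)}
2. free(d)  →  {above(d,a), above(d,d), above(f,d), at(a), at(d), at(f), clear(d), on(a), on(d)}
3. free(f)  →  {above(d,a), above(d,d), above(f,d), above(f,f), at(a), at(d), at(f), clear(d), clear(f), on(a), on(d)}
4. grab(f,d)  →  {above(d,a), above(d,d), above(d,f), above(f,d), above(f,f), at(a), at(d), at(f), clear(d), on(a), on(d), on(f)}
optimal plan length = 4; 4 ≤ 4

Yes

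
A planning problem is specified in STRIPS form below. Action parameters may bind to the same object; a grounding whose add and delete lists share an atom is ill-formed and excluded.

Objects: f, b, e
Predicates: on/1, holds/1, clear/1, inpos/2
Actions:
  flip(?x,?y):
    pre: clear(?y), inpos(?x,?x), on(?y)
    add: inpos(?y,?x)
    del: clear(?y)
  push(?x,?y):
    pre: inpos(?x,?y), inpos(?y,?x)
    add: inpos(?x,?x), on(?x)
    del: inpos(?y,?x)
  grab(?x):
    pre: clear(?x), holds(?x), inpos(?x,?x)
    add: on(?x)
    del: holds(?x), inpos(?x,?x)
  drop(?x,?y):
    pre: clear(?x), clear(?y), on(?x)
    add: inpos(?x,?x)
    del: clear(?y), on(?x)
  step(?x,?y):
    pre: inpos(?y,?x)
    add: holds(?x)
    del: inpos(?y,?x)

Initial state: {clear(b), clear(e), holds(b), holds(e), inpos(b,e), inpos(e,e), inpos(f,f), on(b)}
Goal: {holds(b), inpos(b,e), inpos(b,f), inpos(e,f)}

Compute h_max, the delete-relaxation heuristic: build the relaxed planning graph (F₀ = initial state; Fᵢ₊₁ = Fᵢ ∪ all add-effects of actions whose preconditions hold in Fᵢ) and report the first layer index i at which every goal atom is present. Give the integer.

2

F0 = init (8 atoms)
F1 = F0 ∪ {holds(f), inpos(b,b), inpos(b,f), on(e)}  (12 atoms)
F2 = F1 ∪ {inpos(e,b), inpos(e,f)}  (14 atoms)
goal ⊆ F2  ⇒  h_max = 2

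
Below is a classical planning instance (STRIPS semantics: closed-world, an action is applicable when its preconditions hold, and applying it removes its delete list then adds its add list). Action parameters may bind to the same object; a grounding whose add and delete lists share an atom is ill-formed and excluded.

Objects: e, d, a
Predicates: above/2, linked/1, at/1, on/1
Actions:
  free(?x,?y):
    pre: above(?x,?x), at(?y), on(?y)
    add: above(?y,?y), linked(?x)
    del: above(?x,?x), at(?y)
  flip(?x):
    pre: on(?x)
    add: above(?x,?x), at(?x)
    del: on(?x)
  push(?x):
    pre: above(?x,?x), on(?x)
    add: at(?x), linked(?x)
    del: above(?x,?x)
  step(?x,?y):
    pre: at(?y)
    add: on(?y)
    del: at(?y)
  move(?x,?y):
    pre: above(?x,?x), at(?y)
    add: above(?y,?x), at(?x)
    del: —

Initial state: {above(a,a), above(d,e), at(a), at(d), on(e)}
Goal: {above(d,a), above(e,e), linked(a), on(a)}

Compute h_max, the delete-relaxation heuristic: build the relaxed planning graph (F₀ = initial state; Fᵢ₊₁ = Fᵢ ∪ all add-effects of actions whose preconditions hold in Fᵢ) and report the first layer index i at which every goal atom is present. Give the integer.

2

F0 = init (5 atoms)
F1 = F0 ∪ {above(d,a), above(e,e), at(e), on(a), on(d)}  (10 atoms)
F2 = F1 ∪ {above(a,e), above(d,d), above(e,a), linked(a), linked(e)}  (15 atoms)
goal ⊆ F2  ⇒  h_max = 2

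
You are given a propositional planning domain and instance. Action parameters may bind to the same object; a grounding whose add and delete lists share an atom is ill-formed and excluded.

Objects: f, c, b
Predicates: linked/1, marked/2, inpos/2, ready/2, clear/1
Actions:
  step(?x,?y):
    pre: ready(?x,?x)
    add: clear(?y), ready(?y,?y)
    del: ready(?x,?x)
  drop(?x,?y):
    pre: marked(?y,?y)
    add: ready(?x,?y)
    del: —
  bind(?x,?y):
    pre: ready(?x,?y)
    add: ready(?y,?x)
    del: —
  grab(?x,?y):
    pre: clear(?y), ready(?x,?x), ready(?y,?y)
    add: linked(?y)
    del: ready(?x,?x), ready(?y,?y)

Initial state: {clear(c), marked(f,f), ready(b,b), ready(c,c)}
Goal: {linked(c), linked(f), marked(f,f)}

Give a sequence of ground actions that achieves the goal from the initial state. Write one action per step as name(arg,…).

1. step(b,f)  →  {clear(c), clear(f), marked(f,f), ready(c,c), ready(f,f)}
2. grab(f,f)  →  {clear(c), clear(f), linked(f), marked(f,f), ready(c,c)}
3. grab(c,c)  →  {clear(c), clear(f), linked(c), linked(f), marked(f,f)}

step(b,f); grab(f,f); grab(c,c)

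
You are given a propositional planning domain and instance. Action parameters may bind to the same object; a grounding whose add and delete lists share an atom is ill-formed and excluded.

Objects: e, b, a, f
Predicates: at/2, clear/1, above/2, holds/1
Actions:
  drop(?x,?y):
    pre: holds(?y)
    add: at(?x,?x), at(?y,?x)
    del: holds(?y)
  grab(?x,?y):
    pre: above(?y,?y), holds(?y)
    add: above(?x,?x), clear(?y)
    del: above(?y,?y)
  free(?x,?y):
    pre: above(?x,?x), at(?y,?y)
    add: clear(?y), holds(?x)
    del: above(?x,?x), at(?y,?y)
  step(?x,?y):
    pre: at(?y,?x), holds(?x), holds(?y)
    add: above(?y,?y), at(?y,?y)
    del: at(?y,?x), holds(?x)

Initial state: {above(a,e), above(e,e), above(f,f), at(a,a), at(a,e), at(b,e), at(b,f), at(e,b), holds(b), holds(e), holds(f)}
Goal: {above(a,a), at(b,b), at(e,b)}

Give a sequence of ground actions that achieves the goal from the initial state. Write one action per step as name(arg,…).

drop(b,e); grab(a,f)

1. drop(b,e)  →  {above(a,e), above(e,e), above(f,f), at(a,a), at(a,e), at(b,b), at(b,e), at(b,f), at(e,b), holds(b), holds(f)}
2. grab(a,f)  →  {above(a,a), above(a,e), above(e,e), at(a,a), at(a,e), at(b,b), at(b,e), at(b,f), at(e,b), clear(f), holds(b), holds(f)}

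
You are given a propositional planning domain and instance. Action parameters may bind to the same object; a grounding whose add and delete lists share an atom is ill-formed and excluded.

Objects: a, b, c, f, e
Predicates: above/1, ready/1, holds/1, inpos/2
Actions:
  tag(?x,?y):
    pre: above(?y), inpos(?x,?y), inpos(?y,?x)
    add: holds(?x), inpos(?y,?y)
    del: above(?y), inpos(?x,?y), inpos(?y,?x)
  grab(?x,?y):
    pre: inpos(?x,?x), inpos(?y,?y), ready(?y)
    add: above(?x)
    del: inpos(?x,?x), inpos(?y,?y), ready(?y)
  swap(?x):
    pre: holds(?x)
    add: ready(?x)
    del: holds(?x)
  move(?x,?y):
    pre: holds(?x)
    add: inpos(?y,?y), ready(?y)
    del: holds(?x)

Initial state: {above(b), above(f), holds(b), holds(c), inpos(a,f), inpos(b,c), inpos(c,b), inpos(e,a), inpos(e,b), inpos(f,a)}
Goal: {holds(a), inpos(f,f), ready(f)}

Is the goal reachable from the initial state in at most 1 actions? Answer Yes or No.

1. tag(a,f)  →  {above(b), holds(a), holds(b), holds(c), inpos(b,c), inpos(c,b), inpos(e,a), inpos(e,b), inpos(f,f)}
2. move(b,f)  →  {above(b), holds(a), holds(c), inpos(b,c), inpos(c,b), inpos(e,a), inpos(e,b), inpos(f,f), ready(f)}
optimal plan length = 2; 2 > 1

No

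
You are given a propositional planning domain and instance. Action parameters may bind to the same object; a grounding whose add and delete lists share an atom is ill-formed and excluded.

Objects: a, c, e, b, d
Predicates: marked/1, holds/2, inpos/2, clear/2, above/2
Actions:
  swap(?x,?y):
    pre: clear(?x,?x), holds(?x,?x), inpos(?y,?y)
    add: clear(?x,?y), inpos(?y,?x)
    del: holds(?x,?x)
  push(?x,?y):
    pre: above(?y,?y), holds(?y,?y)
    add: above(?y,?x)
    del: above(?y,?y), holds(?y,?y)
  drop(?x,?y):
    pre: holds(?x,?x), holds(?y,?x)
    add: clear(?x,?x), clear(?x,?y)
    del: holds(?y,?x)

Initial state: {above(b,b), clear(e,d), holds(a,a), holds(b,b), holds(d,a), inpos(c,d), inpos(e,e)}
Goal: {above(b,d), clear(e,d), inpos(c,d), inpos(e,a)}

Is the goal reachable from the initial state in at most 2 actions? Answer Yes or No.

No

1. push(d,b)  →  {above(b,d), clear(e,d), holds(a,a), holds(d,a), inpos(c,d), inpos(e,e)}
2. drop(a,d)  →  {above(b,d), clear(a,a), clear(a,d), clear(e,d), holds(a,a), inpos(c,d), inpos(e,e)}
3. swap(a,e)  →  {above(b,d), clear(a,a), clear(a,d), clear(a,e), clear(e,d), inpos(c,d), inpos(e,a), inpos(e,e)}
optimal plan length = 3; 3 > 2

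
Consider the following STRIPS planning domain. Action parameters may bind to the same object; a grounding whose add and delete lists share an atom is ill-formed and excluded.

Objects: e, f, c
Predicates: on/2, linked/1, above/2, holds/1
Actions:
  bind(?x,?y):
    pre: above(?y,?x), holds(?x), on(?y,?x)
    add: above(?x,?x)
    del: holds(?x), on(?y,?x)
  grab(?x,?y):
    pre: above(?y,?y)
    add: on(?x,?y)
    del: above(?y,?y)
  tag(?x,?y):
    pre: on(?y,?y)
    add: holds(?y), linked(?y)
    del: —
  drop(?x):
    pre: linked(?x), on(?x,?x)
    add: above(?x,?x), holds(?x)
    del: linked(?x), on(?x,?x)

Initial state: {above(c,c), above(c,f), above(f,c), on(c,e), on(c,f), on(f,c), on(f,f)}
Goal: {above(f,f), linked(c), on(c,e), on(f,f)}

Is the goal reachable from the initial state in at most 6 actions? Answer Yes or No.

Yes

1. grab(c,c)  →  {above(c,f), above(f,c), on(c,c), on(c,e), on(c,f), on(f,c), on(f,f)}
2. tag(e,f)  →  {above(c,f), above(f,c), holds(f), linked(f), on(c,c), on(c,e), on(c,f), on(f,c), on(f,f)}
3. bind(f,c)  →  {above(c,f), above(f,c), above(f,f), linked(f), on(c,c), on(c,e), on(f,c), on(f,f)}
4. tag(e,c)  →  {above(c,f), above(f,c), above(f,f), holds(c), linked(c), linked(f), on(c,c), on(c,e), on(f,c), on(f,f)}
optimal plan length = 4; 4 ≤ 6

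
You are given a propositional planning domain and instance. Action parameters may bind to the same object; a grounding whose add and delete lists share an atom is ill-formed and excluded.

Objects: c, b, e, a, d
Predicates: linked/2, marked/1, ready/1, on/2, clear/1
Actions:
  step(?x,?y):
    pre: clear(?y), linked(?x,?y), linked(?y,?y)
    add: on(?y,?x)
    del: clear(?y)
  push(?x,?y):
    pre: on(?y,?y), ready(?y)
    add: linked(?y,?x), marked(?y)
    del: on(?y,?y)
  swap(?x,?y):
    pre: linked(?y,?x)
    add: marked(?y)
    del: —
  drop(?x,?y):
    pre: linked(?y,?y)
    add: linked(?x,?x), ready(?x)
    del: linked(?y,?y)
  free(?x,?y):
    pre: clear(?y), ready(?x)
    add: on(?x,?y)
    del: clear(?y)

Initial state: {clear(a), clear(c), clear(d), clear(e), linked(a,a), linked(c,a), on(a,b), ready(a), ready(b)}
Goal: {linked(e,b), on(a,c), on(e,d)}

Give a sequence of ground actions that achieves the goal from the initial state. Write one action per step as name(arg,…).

1. step(c,a)  →  {clear(c), clear(d), clear(e), linked(a,a), linked(c,a), on(a,b), on(a,c), ready(a), ready(b)}
2. drop(e,a)  →  {clear(c), clear(d), clear(e), linked(c,a), linked(e,e), on(a,b), on(a,c), ready(a), ready(b), ready(e)}
3. step(e,e)  →  {clear(c), clear(d), linked(c,a), linked(e,e), on(a,b), on(a,c), on(e,e), ready(a), ready(b), ready(e)}
4. push(b,e)  →  {clear(c), clear(d), linked(c,a), linked(e,b), linked(e,e), marked(e), on(a,b), on(a,c), ready(a), ready(b), ready(e)}
5. free(e,d)  →  {clear(c), linked(c,a), linked(e,b), linked(e,e), marked(e), on(a,b), on(a,c), on(e,d), ready(a), ready(b), ready(e)}

step(c,a); drop(e,a); step(e,e); push(b,e); free(e,d)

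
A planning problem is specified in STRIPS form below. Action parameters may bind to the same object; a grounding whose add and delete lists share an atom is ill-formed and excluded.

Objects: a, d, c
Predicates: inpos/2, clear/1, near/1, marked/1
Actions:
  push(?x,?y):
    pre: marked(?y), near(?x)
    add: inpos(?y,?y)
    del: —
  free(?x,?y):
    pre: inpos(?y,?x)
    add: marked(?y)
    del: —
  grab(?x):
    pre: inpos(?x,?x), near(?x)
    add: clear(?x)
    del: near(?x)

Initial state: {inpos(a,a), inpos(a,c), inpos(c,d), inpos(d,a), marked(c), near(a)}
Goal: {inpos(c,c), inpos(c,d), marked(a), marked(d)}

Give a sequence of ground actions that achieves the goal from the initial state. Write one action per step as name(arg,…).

push(a,c); free(a,a); free(a,d)

1. push(a,c)  →  {inpos(a,a), inpos(a,c), inpos(c,c), inpos(c,d), inpos(d,a), marked(c), near(a)}
2. free(a,a)  →  {inpos(a,a), inpos(a,c), inpos(c,c), inpos(c,d), inpos(d,a), marked(a), marked(c), near(a)}
3. free(a,d)  →  {inpos(a,a), inpos(a,c), inpos(c,c), inpos(c,d), inpos(d,a), marked(a), marked(c), marked(d), near(a)}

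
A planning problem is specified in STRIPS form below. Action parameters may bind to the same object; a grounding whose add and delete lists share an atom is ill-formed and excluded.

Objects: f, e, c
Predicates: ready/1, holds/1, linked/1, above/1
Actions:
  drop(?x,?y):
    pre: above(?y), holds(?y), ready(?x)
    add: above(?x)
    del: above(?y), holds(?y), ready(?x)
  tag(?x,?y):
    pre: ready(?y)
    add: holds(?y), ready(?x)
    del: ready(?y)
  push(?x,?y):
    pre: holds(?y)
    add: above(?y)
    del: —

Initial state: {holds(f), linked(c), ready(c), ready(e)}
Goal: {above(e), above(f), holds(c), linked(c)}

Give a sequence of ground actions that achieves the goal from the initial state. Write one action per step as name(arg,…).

1. tag(f,e)  →  {holds(e), holds(f), linked(c), ready(c), ready(f)}
2. tag(f,c)  →  {holds(c), holds(e), holds(f), linked(c), ready(f)}
3. push(f,f)  →  {above(f), holds(c), holds(e), holds(f), linked(c), ready(f)}
4. push(f,e)  →  {above(e), above(f), holds(c), holds(e), holds(f), linked(c), ready(f)}

tag(f,e); tag(f,c); push(f,f); push(f,e)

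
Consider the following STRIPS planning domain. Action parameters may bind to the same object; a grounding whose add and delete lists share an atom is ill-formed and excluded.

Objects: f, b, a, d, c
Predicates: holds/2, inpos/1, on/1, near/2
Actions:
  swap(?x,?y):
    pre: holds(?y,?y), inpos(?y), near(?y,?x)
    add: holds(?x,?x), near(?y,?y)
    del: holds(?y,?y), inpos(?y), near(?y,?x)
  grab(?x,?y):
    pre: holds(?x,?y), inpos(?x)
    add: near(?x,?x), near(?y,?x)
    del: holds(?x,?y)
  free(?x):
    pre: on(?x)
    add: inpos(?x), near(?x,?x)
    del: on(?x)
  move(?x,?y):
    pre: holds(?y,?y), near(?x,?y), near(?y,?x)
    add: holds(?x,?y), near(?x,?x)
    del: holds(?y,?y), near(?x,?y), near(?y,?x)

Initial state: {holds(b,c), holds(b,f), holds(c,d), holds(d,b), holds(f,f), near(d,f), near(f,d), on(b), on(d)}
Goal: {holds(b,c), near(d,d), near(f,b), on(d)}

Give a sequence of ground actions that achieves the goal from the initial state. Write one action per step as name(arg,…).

1. free(b)  →  {holds(b,c), holds(b,f), holds(c,d), holds(d,b), holds(f,f), inpos(b), near(b,b), near(d,f), near(f,d), on(d)}
2. grab(b,f)  →  {holds(b,c), holds(c,d), holds(d,b), holds(f,f), inpos(b), near(b,b), near(d,f), near(f,b), near(f,d), on(d)}
3. move(d,f)  →  {holds(b,c), holds(c,d), holds(d,b), holds(d,f), inpos(b), near(b,b), near(d,d), near(f,b), on(d)}

free(b); grab(b,f); move(d,f)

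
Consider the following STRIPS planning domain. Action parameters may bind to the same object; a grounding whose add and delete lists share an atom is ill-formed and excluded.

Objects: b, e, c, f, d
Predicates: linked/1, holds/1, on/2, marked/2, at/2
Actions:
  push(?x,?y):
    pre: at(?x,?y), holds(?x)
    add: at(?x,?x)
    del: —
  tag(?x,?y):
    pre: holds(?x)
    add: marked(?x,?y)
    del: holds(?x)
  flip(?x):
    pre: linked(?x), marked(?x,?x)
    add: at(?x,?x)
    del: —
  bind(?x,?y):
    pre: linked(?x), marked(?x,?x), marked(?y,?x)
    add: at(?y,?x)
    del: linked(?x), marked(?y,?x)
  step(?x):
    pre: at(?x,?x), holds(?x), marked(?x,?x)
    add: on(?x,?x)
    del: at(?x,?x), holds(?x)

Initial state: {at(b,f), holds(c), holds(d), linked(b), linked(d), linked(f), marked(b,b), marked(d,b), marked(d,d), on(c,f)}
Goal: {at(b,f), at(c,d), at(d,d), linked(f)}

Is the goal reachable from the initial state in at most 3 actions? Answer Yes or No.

Yes

1. tag(c,d)  →  {at(b,f), holds(d), linked(b), linked(d), linked(f), marked(b,b), marked(c,d), marked(d,b), marked(d,d), on(c,f)}
2. flip(d)  →  {at(b,f), at(d,d), holds(d), linked(b), linked(d), linked(f), marked(b,b), marked(c,d), marked(d,b), marked(d,d), on(c,f)}
3. bind(d,c)  →  {at(b,f), at(c,d), at(d,d), holds(d), linked(b), linked(f), marked(b,b), marked(d,b), marked(d,d), on(c,f)}
optimal plan length = 3; 3 ≤ 3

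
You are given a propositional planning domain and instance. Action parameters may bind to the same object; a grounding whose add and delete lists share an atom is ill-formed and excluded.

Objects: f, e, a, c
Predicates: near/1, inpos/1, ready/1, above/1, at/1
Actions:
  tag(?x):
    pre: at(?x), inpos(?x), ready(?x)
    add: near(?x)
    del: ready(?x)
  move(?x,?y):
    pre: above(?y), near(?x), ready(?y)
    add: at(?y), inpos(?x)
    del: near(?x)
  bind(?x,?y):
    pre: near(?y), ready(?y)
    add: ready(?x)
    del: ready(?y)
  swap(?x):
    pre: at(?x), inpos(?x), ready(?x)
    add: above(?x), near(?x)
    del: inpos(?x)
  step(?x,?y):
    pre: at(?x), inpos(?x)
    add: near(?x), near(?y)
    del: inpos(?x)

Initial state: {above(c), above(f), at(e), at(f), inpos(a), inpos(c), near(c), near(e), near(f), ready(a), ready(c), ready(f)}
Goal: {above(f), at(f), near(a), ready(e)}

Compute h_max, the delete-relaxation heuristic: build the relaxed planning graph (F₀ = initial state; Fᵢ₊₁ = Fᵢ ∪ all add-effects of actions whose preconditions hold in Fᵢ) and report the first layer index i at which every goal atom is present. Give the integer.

F0 = init (12 atoms)
F1 = F0 ∪ {at(c), inpos(e), inpos(f), ready(e)}  (16 atoms)
F2 = F1 ∪ {above(e), near(a)}  (18 atoms)
goal ⊆ F2  ⇒  h_max = 2

2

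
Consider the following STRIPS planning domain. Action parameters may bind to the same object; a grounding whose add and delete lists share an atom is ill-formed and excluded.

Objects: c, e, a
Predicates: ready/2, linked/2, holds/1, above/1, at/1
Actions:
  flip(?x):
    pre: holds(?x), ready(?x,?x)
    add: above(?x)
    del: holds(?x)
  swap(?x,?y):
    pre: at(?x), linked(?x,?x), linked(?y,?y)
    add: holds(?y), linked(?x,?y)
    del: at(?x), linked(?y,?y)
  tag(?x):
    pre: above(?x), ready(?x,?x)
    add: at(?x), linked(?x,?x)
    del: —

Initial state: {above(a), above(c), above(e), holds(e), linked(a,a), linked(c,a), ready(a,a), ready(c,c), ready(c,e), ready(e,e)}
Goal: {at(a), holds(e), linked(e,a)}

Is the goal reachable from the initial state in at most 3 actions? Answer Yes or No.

1. tag(e)  →  {above(a), above(c), above(e), at(e), holds(e), linked(a,a), linked(c,a), linked(e,e), ready(a,a), ready(c,c), ready(c,e), ready(e,e)}
2. swap(e,a)  →  {above(a), above(c), above(e), holds(a), holds(e), linked(c,a), linked(e,a), linked(e,e), ready(a,a), ready(c,c), ready(c,e), ready(e,e)}
3. tag(a)  →  {above(a), above(c), above(e), at(a), holds(a), holds(e), linked(a,a), linked(c,a), linked(e,a), linked(e,e), ready(a,a), ready(c,c), ready(c,e), ready(e,e)}
optimal plan length = 3; 3 ≤ 3

Yes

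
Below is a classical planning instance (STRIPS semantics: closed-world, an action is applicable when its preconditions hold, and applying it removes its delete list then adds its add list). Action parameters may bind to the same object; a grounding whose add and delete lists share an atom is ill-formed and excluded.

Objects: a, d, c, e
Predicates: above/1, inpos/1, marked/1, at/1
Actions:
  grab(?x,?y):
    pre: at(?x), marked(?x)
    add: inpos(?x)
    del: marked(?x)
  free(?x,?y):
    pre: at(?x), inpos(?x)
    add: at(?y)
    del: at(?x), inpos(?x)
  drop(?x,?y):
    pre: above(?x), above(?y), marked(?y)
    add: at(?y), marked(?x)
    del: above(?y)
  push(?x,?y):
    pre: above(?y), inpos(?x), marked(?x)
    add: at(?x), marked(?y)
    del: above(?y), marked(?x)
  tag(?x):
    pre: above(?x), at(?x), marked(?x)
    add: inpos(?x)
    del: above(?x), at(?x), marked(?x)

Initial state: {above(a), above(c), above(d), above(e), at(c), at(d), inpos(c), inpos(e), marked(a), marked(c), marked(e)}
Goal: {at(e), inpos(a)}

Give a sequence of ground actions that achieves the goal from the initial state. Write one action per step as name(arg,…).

free(c,a); grab(a,a); drop(a,e)

1. free(c,a)  →  {above(a), above(c), above(d), above(e), at(a), at(d), inpos(e), marked(a), marked(c), marked(e)}
2. grab(a,a)  →  {above(a), above(c), above(d), above(e), at(a), at(d), inpos(a), inpos(e), marked(c), marked(e)}
3. drop(a,e)  →  {above(a), above(c), above(d), at(a), at(d), at(e), inpos(a), inpos(e), marked(a), marked(c), marked(e)}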